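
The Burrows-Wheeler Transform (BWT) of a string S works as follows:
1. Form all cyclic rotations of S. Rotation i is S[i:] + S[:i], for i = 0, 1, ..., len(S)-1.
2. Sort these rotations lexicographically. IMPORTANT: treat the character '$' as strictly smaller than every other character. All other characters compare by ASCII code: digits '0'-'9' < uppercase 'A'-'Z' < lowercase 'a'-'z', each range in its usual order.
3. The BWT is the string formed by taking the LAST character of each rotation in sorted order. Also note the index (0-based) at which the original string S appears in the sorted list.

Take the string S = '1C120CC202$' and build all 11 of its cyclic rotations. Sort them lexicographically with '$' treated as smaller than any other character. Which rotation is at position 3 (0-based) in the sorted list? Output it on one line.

All 11 rotations (rotation i = S[i:]+S[:i]):
  rot[0] = 1C120CC202$
  rot[1] = C120CC202$1
  rot[2] = 120CC202$1C
  rot[3] = 20CC202$1C1
  rot[4] = 0CC202$1C12
  rot[5] = CC202$1C120
  rot[6] = C202$1C120C
  rot[7] = 202$1C120CC
  rot[8] = 02$1C120CC2
  rot[9] = 2$1C120CC20
  rot[10] = $1C120CC202
Sorted (with $ < everything):
  sorted[0] = $1C120CC202
  sorted[1] = 02$1C120CC2
  sorted[2] = 0CC202$1C12
  sorted[3] = 120CC202$1C
  sorted[4] = 1C120CC202$
  sorted[5] = 2$1C120CC20
  sorted[6] = 202$1C120CC
  sorted[7] = 20CC202$1C1
  sorted[8] = C120CC202$1
  sorted[9] = C202$1C120C
  sorted[10] = CC202$1C120
sorted[3] = 120CC202$1C

Answer: 120CC202$1C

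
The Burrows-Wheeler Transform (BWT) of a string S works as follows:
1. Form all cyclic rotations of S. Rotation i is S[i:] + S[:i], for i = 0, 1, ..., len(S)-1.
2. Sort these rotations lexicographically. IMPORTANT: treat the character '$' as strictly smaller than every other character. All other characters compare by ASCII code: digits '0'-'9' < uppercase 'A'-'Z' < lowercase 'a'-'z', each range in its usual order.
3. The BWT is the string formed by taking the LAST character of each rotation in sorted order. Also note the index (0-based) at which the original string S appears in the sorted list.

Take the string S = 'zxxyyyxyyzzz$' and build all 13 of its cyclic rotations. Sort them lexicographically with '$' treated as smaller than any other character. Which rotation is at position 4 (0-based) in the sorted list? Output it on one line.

All 13 rotations (rotation i = S[i:]+S[:i]):
  rot[0] = zxxyyyxyyzzz$
  rot[1] = xxyyyxyyzzz$z
  rot[2] = xyyyxyyzzz$zx
  rot[3] = yyyxyyzzz$zxx
  rot[4] = yyxyyzzz$zxxy
  rot[5] = yxyyzzz$zxxyy
  rot[6] = xyyzzz$zxxyyy
  rot[7] = yyzzz$zxxyyyx
  rot[8] = yzzz$zxxyyyxy
  rot[9] = zzz$zxxyyyxyy
  rot[10] = zz$zxxyyyxyyz
  rot[11] = z$zxxyyyxyyzz
  rot[12] = $zxxyyyxyyzzz
Sorted (with $ < everything):
  sorted[0] = $zxxyyyxyyzzz
  sorted[1] = xxyyyxyyzzz$z
  sorted[2] = xyyyxyyzzz$zx
  sorted[3] = xyyzzz$zxxyyy
  sorted[4] = yxyyzzz$zxxyy
  sorted[5] = yyxyyzzz$zxxy
  sorted[6] = yyyxyyzzz$zxx
  sorted[7] = yyzzz$zxxyyyx
  sorted[8] = yzzz$zxxyyyxy
  sorted[9] = z$zxxyyyxyyzz
  sorted[10] = zxxyyyxyyzzz$
  sorted[11] = zz$zxxyyyxyyz
  sorted[12] = zzz$zxxyyyxyy
sorted[4] = yxyyzzz$zxxyy

Answer: yxyyzzz$zxxyy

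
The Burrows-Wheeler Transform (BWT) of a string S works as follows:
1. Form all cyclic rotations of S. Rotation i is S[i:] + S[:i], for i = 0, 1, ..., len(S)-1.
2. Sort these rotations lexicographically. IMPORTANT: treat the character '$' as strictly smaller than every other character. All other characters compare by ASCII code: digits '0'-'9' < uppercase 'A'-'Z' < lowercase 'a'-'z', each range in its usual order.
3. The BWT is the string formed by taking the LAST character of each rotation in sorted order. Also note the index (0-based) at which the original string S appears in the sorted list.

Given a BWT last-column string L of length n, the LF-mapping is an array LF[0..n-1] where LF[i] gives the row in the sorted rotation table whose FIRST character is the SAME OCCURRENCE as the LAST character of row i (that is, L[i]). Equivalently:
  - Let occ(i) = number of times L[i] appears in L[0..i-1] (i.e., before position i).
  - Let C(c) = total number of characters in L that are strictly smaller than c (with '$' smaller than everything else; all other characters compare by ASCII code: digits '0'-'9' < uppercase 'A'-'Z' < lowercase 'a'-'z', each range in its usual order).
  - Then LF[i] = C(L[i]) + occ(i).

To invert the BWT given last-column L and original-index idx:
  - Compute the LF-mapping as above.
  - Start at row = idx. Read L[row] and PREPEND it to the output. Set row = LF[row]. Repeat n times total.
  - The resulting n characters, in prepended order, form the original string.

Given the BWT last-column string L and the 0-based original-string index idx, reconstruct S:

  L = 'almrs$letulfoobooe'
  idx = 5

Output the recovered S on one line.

Answer: footlooseumbrella$

Derivation:
LF mapping: 1 6 9 14 15 0 7 3 16 17 8 5 10 11 2 12 13 4
Walk LF starting at row 5, prepending L[row]:
  step 1: row=5, L[5]='$', prepend. Next row=LF[5]=0
  step 2: row=0, L[0]='a', prepend. Next row=LF[0]=1
  step 3: row=1, L[1]='l', prepend. Next row=LF[1]=6
  step 4: row=6, L[6]='l', prepend. Next row=LF[6]=7
  step 5: row=7, L[7]='e', prepend. Next row=LF[7]=3
  step 6: row=3, L[3]='r', prepend. Next row=LF[3]=14
  step 7: row=14, L[14]='b', prepend. Next row=LF[14]=2
  step 8: row=2, L[2]='m', prepend. Next row=LF[2]=9
  step 9: row=9, L[9]='u', prepend. Next row=LF[9]=17
  step 10: row=17, L[17]='e', prepend. Next row=LF[17]=4
  step 11: row=4, L[4]='s', prepend. Next row=LF[4]=15
  step 12: row=15, L[15]='o', prepend. Next row=LF[15]=12
  step 13: row=12, L[12]='o', prepend. Next row=LF[12]=10
  step 14: row=10, L[10]='l', prepend. Next row=LF[10]=8
  step 15: row=8, L[8]='t', prepend. Next row=LF[8]=16
  step 16: row=16, L[16]='o', prepend. Next row=LF[16]=13
  step 17: row=13, L[13]='o', prepend. Next row=LF[13]=11
  step 18: row=11, L[11]='f', prepend. Next row=LF[11]=5
Reversed output: footlooseumbrella$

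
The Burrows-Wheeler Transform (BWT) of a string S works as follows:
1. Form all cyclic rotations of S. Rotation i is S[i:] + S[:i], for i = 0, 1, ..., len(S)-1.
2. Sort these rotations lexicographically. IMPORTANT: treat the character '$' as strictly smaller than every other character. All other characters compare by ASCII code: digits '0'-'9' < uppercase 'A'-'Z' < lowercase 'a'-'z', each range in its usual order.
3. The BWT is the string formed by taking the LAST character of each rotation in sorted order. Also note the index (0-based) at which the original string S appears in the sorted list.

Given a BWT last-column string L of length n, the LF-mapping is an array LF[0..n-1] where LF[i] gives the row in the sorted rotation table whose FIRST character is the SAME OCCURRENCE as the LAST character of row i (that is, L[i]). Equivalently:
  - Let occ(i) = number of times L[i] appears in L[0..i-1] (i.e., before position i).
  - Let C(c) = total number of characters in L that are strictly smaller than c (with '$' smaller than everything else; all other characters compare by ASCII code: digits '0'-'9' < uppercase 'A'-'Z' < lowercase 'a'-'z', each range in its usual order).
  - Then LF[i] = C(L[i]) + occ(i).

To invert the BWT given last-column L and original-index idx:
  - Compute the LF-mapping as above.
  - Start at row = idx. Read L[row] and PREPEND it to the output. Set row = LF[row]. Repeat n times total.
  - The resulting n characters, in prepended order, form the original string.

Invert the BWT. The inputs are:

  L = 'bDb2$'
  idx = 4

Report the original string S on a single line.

LF mapping: 3 2 4 1 0
Walk LF starting at row 4, prepending L[row]:
  step 1: row=4, L[4]='$', prepend. Next row=LF[4]=0
  step 2: row=0, L[0]='b', prepend. Next row=LF[0]=3
  step 3: row=3, L[3]='2', prepend. Next row=LF[3]=1
  step 4: row=1, L[1]='D', prepend. Next row=LF[1]=2
  step 5: row=2, L[2]='b', prepend. Next row=LF[2]=4
Reversed output: bD2b$

Answer: bD2b$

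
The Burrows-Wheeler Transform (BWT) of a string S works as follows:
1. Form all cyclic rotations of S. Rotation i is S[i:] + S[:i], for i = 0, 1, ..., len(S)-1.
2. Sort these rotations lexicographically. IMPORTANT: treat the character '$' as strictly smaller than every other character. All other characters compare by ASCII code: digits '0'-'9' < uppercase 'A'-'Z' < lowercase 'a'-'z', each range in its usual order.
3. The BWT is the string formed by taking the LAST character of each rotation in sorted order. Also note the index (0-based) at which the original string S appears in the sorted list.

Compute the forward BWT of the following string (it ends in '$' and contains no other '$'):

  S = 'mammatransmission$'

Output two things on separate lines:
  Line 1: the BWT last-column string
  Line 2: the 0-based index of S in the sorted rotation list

All 18 rotations (rotation i = S[i:]+S[:i]):
  rot[0] = mammatransmission$
  rot[1] = ammatransmission$m
  rot[2] = mmatransmission$ma
  rot[3] = matransmission$mam
  rot[4] = atransmission$mamm
  rot[5] = transmission$mamma
  rot[6] = ransmission$mammat
  rot[7] = ansmission$mammatr
  rot[8] = nsmission$mammatra
  rot[9] = smission$mammatran
  rot[10] = mission$mammatrans
  rot[11] = ission$mammatransm
  rot[12] = ssion$mammatransmi
  rot[13] = sion$mammatransmis
  rot[14] = ion$mammatransmiss
  rot[15] = on$mammatransmissi
  rot[16] = n$mammatransmissio
  rot[17] = $mammatransmission
Sorted (with $ < everything):
  sorted[0] = $mammatransmission  (last char: 'n')
  sorted[1] = ammatransmission$m  (last char: 'm')
  sorted[2] = ansmission$mammatr  (last char: 'r')
  sorted[3] = atransmission$mamm  (last char: 'm')
  sorted[4] = ion$mammatransmiss  (last char: 's')
  sorted[5] = ission$mammatransm  (last char: 'm')
  sorted[6] = mammatransmission$  (last char: '$')
  sorted[7] = matransmission$mam  (last char: 'm')
  sorted[8] = mission$mammatrans  (last char: 's')
  sorted[9] = mmatransmission$ma  (last char: 'a')
  sorted[10] = n$mammatransmissio  (last char: 'o')
  sorted[11] = nsmission$mammatra  (last char: 'a')
  sorted[12] = on$mammatransmissi  (last char: 'i')
  sorted[13] = ransmission$mammat  (last char: 't')
  sorted[14] = sion$mammatransmis  (last char: 's')
  sorted[15] = smission$mammatran  (last char: 'n')
  sorted[16] = ssion$mammatransmi  (last char: 'i')
  sorted[17] = transmission$mamma  (last char: 'a')
Last column: nmrmsm$msaoaitsnia
Original string S is at sorted index 6

Answer: nmrmsm$msaoaitsnia
6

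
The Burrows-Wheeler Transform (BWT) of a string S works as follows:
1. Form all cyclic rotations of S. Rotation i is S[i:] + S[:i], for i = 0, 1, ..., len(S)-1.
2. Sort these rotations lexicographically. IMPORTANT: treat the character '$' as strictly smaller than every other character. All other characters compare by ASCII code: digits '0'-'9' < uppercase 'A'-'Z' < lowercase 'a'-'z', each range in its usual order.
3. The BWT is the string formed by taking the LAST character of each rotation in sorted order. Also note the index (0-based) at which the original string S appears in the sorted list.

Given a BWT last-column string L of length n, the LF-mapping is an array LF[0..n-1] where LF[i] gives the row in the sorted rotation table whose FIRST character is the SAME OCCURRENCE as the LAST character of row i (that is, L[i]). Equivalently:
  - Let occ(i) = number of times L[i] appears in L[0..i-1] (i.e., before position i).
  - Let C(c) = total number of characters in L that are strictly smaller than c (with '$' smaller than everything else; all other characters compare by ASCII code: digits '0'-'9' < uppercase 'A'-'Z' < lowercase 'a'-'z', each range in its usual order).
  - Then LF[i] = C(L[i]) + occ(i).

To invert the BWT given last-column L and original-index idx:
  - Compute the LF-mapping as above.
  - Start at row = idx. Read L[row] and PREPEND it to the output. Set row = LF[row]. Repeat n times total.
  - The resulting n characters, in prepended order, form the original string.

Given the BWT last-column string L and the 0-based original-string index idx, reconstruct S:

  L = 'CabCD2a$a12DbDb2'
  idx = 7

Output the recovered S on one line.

LF mapping: 5 10 13 6 7 2 11 0 12 1 3 8 14 9 15 4
Walk LF starting at row 7, prepending L[row]:
  step 1: row=7, L[7]='$', prepend. Next row=LF[7]=0
  step 2: row=0, L[0]='C', prepend. Next row=LF[0]=5
  step 3: row=5, L[5]='2', prepend. Next row=LF[5]=2
  step 4: row=2, L[2]='b', prepend. Next row=LF[2]=13
  step 5: row=13, L[13]='D', prepend. Next row=LF[13]=9
  step 6: row=9, L[9]='1', prepend. Next row=LF[9]=1
  step 7: row=1, L[1]='a', prepend. Next row=LF[1]=10
  step 8: row=10, L[10]='2', prepend. Next row=LF[10]=3
  step 9: row=3, L[3]='C', prepend. Next row=LF[3]=6
  step 10: row=6, L[6]='a', prepend. Next row=LF[6]=11
  step 11: row=11, L[11]='D', prepend. Next row=LF[11]=8
  step 12: row=8, L[8]='a', prepend. Next row=LF[8]=12
  step 13: row=12, L[12]='b', prepend. Next row=LF[12]=14
  step 14: row=14, L[14]='b', prepend. Next row=LF[14]=15
  step 15: row=15, L[15]='2', prepend. Next row=LF[15]=4
  step 16: row=4, L[4]='D', prepend. Next row=LF[4]=7
Reversed output: D2bbaDaC2a1Db2C$

Answer: D2bbaDaC2a1Db2C$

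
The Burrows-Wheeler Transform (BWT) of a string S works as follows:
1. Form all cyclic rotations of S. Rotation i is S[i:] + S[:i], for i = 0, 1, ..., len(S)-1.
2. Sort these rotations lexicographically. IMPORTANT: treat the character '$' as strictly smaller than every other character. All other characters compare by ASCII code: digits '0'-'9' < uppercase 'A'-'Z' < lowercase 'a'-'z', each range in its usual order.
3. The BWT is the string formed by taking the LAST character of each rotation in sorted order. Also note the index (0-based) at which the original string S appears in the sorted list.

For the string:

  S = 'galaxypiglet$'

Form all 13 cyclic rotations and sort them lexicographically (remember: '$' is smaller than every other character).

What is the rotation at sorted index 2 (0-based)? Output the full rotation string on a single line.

All 13 rotations (rotation i = S[i:]+S[:i]):
  rot[0] = galaxypiglet$
  rot[1] = alaxypiglet$g
  rot[2] = laxypiglet$ga
  rot[3] = axypiglet$gal
  rot[4] = xypiglet$gala
  rot[5] = ypiglet$galax
  rot[6] = piglet$galaxy
  rot[7] = iglet$galaxyp
  rot[8] = glet$galaxypi
  rot[9] = let$galaxypig
  rot[10] = et$galaxypigl
  rot[11] = t$galaxypigle
  rot[12] = $galaxypiglet
Sorted (with $ < everything):
  sorted[0] = $galaxypiglet
  sorted[1] = alaxypiglet$g
  sorted[2] = axypiglet$gal
  sorted[3] = et$galaxypigl
  sorted[4] = galaxypiglet$
  sorted[5] = glet$galaxypi
  sorted[6] = iglet$galaxyp
  sorted[7] = laxypiglet$ga
  sorted[8] = let$galaxypig
  sorted[9] = piglet$galaxy
  sorted[10] = t$galaxypigle
  sorted[11] = xypiglet$gala
  sorted[12] = ypiglet$galax
sorted[2] = axypiglet$gal

Answer: axypiglet$gal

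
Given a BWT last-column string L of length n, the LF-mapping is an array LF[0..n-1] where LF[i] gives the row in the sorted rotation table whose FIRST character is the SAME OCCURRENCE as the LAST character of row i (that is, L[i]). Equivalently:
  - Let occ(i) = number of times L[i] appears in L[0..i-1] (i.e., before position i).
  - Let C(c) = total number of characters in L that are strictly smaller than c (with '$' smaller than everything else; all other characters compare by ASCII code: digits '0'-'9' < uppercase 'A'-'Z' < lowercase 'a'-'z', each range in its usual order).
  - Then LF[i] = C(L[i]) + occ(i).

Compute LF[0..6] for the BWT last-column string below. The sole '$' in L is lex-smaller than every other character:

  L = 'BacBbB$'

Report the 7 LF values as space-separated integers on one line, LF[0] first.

Char counts: '$':1, 'B':3, 'a':1, 'b':1, 'c':1
C (first-col start): C('$')=0, C('B')=1, C('a')=4, C('b')=5, C('c')=6
L[0]='B': occ=0, LF[0]=C('B')+0=1+0=1
L[1]='a': occ=0, LF[1]=C('a')+0=4+0=4
L[2]='c': occ=0, LF[2]=C('c')+0=6+0=6
L[3]='B': occ=1, LF[3]=C('B')+1=1+1=2
L[4]='b': occ=0, LF[4]=C('b')+0=5+0=5
L[5]='B': occ=2, LF[5]=C('B')+2=1+2=3
L[6]='$': occ=0, LF[6]=C('$')+0=0+0=0

Answer: 1 4 6 2 5 3 0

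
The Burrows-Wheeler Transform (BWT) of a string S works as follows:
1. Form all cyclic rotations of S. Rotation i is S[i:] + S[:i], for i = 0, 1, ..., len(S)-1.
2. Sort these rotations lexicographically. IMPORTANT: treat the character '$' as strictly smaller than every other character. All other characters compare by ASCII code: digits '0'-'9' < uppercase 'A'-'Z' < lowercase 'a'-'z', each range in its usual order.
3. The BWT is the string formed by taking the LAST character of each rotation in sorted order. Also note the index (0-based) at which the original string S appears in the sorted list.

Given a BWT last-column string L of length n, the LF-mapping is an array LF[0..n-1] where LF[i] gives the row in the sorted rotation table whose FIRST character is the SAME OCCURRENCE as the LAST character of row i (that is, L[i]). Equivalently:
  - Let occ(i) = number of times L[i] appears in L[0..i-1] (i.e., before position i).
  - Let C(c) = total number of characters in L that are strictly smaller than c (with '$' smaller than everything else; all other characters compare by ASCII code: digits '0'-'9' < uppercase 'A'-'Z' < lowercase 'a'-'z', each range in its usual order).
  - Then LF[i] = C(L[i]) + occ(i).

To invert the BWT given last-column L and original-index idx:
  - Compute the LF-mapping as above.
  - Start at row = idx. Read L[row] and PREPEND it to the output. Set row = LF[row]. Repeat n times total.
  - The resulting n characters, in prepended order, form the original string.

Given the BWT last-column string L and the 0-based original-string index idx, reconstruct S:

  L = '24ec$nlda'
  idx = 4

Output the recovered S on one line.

LF mapping: 1 2 6 4 0 8 7 5 3
Walk LF starting at row 4, prepending L[row]:
  step 1: row=4, L[4]='$', prepend. Next row=LF[4]=0
  step 2: row=0, L[0]='2', prepend. Next row=LF[0]=1
  step 3: row=1, L[1]='4', prepend. Next row=LF[1]=2
  step 4: row=2, L[2]='e', prepend. Next row=LF[2]=6
  step 5: row=6, L[6]='l', prepend. Next row=LF[6]=7
  step 6: row=7, L[7]='d', prepend. Next row=LF[7]=5
  step 7: row=5, L[5]='n', prepend. Next row=LF[5]=8
  step 8: row=8, L[8]='a', prepend. Next row=LF[8]=3
  step 9: row=3, L[3]='c', prepend. Next row=LF[3]=4
Reversed output: candle42$

Answer: candle42$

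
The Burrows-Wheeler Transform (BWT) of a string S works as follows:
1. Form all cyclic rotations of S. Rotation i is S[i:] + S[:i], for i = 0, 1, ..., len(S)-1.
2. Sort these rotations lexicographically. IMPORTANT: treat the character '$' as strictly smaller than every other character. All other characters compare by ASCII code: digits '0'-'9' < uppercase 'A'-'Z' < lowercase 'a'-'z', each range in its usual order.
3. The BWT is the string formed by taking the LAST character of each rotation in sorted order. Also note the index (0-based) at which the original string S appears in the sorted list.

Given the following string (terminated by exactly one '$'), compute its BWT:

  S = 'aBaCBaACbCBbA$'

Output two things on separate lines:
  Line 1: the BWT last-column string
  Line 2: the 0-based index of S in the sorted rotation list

All 14 rotations (rotation i = S[i:]+S[:i]):
  rot[0] = aBaCBaACbCBbA$
  rot[1] = BaCBaACbCBbA$a
  rot[2] = aCBaACbCBbA$aB
  rot[3] = CBaACbCBbA$aBa
  rot[4] = BaACbCBbA$aBaC
  rot[5] = aACbCBbA$aBaCB
  rot[6] = ACbCBbA$aBaCBa
  rot[7] = CbCBbA$aBaCBaA
  rot[8] = bCBbA$aBaCBaAC
  rot[9] = CBbA$aBaCBaACb
  rot[10] = BbA$aBaCBaACbC
  rot[11] = bA$aBaCBaACbCB
  rot[12] = A$aBaCBaACbCBb
  rot[13] = $aBaCBaACbCBbA
Sorted (with $ < everything):
  sorted[0] = $aBaCBaACbCBbA  (last char: 'A')
  sorted[1] = A$aBaCBaACbCBb  (last char: 'b')
  sorted[2] = ACbCBbA$aBaCBa  (last char: 'a')
  sorted[3] = BaACbCBbA$aBaC  (last char: 'C')
  sorted[4] = BaCBaACbCBbA$a  (last char: 'a')
  sorted[5] = BbA$aBaCBaACbC  (last char: 'C')
  sorted[6] = CBaACbCBbA$aBa  (last char: 'a')
  sorted[7] = CBbA$aBaCBaACb  (last char: 'b')
  sorted[8] = CbCBbA$aBaCBaA  (last char: 'A')
  sorted[9] = aACbCBbA$aBaCB  (last char: 'B')
  sorted[10] = aBaCBaACbCBbA$  (last char: '$')
  sorted[11] = aCBaACbCBbA$aB  (last char: 'B')
  sorted[12] = bA$aBaCBaACbCB  (last char: 'B')
  sorted[13] = bCBbA$aBaCBaAC  (last char: 'C')
Last column: AbaCaCabAB$BBC
Original string S is at sorted index 10

Answer: AbaCaCabAB$BBC
10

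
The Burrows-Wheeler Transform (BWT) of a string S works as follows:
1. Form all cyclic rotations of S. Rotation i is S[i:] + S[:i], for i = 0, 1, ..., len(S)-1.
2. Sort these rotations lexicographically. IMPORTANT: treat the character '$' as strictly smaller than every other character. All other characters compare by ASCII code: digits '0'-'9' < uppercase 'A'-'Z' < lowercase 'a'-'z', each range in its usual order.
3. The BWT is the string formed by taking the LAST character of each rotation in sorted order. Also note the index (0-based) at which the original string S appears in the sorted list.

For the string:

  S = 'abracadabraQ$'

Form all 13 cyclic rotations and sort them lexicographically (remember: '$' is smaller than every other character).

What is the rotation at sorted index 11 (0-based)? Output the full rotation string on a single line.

Answer: raQ$abracadab

Derivation:
All 13 rotations (rotation i = S[i:]+S[:i]):
  rot[0] = abracadabraQ$
  rot[1] = bracadabraQ$a
  rot[2] = racadabraQ$ab
  rot[3] = acadabraQ$abr
  rot[4] = cadabraQ$abra
  rot[5] = adabraQ$abrac
  rot[6] = dabraQ$abraca
  rot[7] = abraQ$abracad
  rot[8] = braQ$abracada
  rot[9] = raQ$abracadab
  rot[10] = aQ$abracadabr
  rot[11] = Q$abracadabra
  rot[12] = $abracadabraQ
Sorted (with $ < everything):
  sorted[0] = $abracadabraQ
  sorted[1] = Q$abracadabra
  sorted[2] = aQ$abracadabr
  sorted[3] = abraQ$abracad
  sorted[4] = abracadabraQ$
  sorted[5] = acadabraQ$abr
  sorted[6] = adabraQ$abrac
  sorted[7] = braQ$abracada
  sorted[8] = bracadabraQ$a
  sorted[9] = cadabraQ$abra
  sorted[10] = dabraQ$abraca
  sorted[11] = raQ$abracadab
  sorted[12] = racadabraQ$ab
sorted[11] = raQ$abracadab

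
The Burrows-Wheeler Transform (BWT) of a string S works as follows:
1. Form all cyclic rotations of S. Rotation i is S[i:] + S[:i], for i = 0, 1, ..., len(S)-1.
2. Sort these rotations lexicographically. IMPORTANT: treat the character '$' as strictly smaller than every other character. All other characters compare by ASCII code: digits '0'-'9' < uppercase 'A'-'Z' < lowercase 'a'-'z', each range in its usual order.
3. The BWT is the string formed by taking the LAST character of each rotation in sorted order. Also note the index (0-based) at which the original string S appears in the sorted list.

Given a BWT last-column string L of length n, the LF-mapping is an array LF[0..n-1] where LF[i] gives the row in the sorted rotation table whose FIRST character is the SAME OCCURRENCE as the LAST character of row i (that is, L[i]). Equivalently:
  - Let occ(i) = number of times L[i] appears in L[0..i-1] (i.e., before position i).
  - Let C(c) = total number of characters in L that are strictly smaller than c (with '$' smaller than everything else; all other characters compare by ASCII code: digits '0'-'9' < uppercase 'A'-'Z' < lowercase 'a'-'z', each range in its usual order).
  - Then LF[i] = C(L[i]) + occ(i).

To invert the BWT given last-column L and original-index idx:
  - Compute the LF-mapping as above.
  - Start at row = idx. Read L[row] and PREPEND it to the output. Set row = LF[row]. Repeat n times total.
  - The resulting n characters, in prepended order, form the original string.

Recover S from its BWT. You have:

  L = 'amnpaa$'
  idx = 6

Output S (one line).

LF mapping: 1 4 5 6 2 3 0
Walk LF starting at row 6, prepending L[row]:
  step 1: row=6, L[6]='$', prepend. Next row=LF[6]=0
  step 2: row=0, L[0]='a', prepend. Next row=LF[0]=1
  step 3: row=1, L[1]='m', prepend. Next row=LF[1]=4
  step 4: row=4, L[4]='a', prepend. Next row=LF[4]=2
  step 5: row=2, L[2]='n', prepend. Next row=LF[2]=5
  step 6: row=5, L[5]='a', prepend. Next row=LF[5]=3
  step 7: row=3, L[3]='p', prepend. Next row=LF[3]=6
Reversed output: panama$

Answer: panama$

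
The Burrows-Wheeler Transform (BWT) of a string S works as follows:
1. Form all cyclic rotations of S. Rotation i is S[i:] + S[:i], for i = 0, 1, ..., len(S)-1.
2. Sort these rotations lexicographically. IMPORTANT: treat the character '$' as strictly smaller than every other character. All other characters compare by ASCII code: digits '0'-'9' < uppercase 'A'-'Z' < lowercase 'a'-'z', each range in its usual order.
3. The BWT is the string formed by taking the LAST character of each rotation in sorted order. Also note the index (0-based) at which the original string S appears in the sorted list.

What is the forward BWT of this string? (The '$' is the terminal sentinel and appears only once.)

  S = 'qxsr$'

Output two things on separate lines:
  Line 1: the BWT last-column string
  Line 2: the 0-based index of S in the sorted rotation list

All 5 rotations (rotation i = S[i:]+S[:i]):
  rot[0] = qxsr$
  rot[1] = xsr$q
  rot[2] = sr$qx
  rot[3] = r$qxs
  rot[4] = $qxsr
Sorted (with $ < everything):
  sorted[0] = $qxsr  (last char: 'r')
  sorted[1] = qxsr$  (last char: '$')
  sorted[2] = r$qxs  (last char: 's')
  sorted[3] = sr$qx  (last char: 'x')
  sorted[4] = xsr$q  (last char: 'q')
Last column: r$sxq
Original string S is at sorted index 1

Answer: r$sxq
1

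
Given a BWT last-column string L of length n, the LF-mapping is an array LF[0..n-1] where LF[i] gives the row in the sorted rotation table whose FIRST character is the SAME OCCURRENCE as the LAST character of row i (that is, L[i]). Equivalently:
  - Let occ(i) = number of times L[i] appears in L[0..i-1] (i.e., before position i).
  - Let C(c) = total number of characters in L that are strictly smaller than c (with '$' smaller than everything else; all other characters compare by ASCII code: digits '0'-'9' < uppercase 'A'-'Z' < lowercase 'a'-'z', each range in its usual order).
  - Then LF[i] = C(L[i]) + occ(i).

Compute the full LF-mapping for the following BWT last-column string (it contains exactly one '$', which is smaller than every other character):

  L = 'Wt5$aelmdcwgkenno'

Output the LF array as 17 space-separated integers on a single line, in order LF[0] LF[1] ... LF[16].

Answer: 2 15 1 0 3 6 10 11 5 4 16 8 9 7 12 13 14

Derivation:
Char counts: '$':1, '5':1, 'W':1, 'a':1, 'c':1, 'd':1, 'e':2, 'g':1, 'k':1, 'l':1, 'm':1, 'n':2, 'o':1, 't':1, 'w':1
C (first-col start): C('$')=0, C('5')=1, C('W')=2, C('a')=3, C('c')=4, C('d')=5, C('e')=6, C('g')=8, C('k')=9, C('l')=10, C('m')=11, C('n')=12, C('o')=14, C('t')=15, C('w')=16
L[0]='W': occ=0, LF[0]=C('W')+0=2+0=2
L[1]='t': occ=0, LF[1]=C('t')+0=15+0=15
L[2]='5': occ=0, LF[2]=C('5')+0=1+0=1
L[3]='$': occ=0, LF[3]=C('$')+0=0+0=0
L[4]='a': occ=0, LF[4]=C('a')+0=3+0=3
L[5]='e': occ=0, LF[5]=C('e')+0=6+0=6
L[6]='l': occ=0, LF[6]=C('l')+0=10+0=10
L[7]='m': occ=0, LF[7]=C('m')+0=11+0=11
L[8]='d': occ=0, LF[8]=C('d')+0=5+0=5
L[9]='c': occ=0, LF[9]=C('c')+0=4+0=4
L[10]='w': occ=0, LF[10]=C('w')+0=16+0=16
L[11]='g': occ=0, LF[11]=C('g')+0=8+0=8
L[12]='k': occ=0, LF[12]=C('k')+0=9+0=9
L[13]='e': occ=1, LF[13]=C('e')+1=6+1=7
L[14]='n': occ=0, LF[14]=C('n')+0=12+0=12
L[15]='n': occ=1, LF[15]=C('n')+1=12+1=13
L[16]='o': occ=0, LF[16]=C('o')+0=14+0=14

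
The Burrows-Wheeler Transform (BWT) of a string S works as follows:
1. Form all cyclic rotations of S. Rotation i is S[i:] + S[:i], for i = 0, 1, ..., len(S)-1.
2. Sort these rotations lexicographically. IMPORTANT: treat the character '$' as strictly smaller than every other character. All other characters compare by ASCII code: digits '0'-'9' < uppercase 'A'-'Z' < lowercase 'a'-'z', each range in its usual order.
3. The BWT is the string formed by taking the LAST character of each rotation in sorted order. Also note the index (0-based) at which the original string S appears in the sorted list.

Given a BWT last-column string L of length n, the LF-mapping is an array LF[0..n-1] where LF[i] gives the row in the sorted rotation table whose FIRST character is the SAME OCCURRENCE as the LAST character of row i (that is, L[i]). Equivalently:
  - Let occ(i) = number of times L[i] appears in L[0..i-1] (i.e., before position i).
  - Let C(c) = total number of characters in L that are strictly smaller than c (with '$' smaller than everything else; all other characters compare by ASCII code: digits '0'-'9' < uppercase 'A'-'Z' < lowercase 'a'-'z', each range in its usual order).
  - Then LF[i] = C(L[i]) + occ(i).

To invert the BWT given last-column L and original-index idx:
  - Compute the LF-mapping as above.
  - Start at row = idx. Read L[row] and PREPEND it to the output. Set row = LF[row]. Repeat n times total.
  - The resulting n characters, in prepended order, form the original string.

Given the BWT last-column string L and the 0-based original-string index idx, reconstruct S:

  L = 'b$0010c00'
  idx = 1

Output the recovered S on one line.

LF mapping: 7 0 1 2 6 3 8 4 5
Walk LF starting at row 1, prepending L[row]:
  step 1: row=1, L[1]='$', prepend. Next row=LF[1]=0
  step 2: row=0, L[0]='b', prepend. Next row=LF[0]=7
  step 3: row=7, L[7]='0', prepend. Next row=LF[7]=4
  step 4: row=4, L[4]='1', prepend. Next row=LF[4]=6
  step 5: row=6, L[6]='c', prepend. Next row=LF[6]=8
  step 6: row=8, L[8]='0', prepend. Next row=LF[8]=5
  step 7: row=5, L[5]='0', prepend. Next row=LF[5]=3
  step 8: row=3, L[3]='0', prepend. Next row=LF[3]=2
  step 9: row=2, L[2]='0', prepend. Next row=LF[2]=1
Reversed output: 0000c10b$

Answer: 0000c10b$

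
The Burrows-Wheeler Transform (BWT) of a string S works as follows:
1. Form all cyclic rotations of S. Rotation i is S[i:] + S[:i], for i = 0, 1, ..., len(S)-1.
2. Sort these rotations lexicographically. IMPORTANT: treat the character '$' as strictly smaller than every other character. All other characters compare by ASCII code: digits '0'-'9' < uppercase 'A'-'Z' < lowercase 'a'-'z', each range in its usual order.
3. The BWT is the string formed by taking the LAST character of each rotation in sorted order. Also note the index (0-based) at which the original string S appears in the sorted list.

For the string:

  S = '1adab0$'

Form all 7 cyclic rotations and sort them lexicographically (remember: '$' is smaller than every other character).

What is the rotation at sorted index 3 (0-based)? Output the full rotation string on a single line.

All 7 rotations (rotation i = S[i:]+S[:i]):
  rot[0] = 1adab0$
  rot[1] = adab0$1
  rot[2] = dab0$1a
  rot[3] = ab0$1ad
  rot[4] = b0$1ada
  rot[5] = 0$1adab
  rot[6] = $1adab0
Sorted (with $ < everything):
  sorted[0] = $1adab0
  sorted[1] = 0$1adab
  sorted[2] = 1adab0$
  sorted[3] = ab0$1ad
  sorted[4] = adab0$1
  sorted[5] = b0$1ada
  sorted[6] = dab0$1a
sorted[3] = ab0$1ad

Answer: ab0$1ad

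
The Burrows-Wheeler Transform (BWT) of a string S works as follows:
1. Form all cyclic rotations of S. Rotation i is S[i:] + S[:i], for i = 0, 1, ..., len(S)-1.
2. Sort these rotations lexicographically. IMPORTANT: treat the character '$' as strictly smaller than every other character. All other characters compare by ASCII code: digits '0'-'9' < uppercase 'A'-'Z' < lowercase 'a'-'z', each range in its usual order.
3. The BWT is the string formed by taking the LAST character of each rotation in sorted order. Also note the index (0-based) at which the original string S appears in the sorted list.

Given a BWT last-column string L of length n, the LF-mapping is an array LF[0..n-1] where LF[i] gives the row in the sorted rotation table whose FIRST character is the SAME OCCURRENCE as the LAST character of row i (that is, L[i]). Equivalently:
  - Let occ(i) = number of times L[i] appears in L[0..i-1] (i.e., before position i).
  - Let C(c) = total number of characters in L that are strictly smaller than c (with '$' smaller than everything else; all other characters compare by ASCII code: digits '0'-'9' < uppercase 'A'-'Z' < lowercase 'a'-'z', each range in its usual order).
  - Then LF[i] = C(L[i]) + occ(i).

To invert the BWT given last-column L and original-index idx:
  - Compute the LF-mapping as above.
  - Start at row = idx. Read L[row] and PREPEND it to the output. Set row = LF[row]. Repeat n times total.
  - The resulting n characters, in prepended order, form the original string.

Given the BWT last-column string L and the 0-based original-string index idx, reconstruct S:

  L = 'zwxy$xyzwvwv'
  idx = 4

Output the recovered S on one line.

Answer: wywvyxvzxwz$

Derivation:
LF mapping: 10 3 6 8 0 7 9 11 4 1 5 2
Walk LF starting at row 4, prepending L[row]:
  step 1: row=4, L[4]='$', prepend. Next row=LF[4]=0
  step 2: row=0, L[0]='z', prepend. Next row=LF[0]=10
  step 3: row=10, L[10]='w', prepend. Next row=LF[10]=5
  step 4: row=5, L[5]='x', prepend. Next row=LF[5]=7
  step 5: row=7, L[7]='z', prepend. Next row=LF[7]=11
  step 6: row=11, L[11]='v', prepend. Next row=LF[11]=2
  step 7: row=2, L[2]='x', prepend. Next row=LF[2]=6
  step 8: row=6, L[6]='y', prepend. Next row=LF[6]=9
  step 9: row=9, L[9]='v', prepend. Next row=LF[9]=1
  step 10: row=1, L[1]='w', prepend. Next row=LF[1]=3
  step 11: row=3, L[3]='y', prepend. Next row=LF[3]=8
  step 12: row=8, L[8]='w', prepend. Next row=LF[8]=4
Reversed output: wywvyxvzxwz$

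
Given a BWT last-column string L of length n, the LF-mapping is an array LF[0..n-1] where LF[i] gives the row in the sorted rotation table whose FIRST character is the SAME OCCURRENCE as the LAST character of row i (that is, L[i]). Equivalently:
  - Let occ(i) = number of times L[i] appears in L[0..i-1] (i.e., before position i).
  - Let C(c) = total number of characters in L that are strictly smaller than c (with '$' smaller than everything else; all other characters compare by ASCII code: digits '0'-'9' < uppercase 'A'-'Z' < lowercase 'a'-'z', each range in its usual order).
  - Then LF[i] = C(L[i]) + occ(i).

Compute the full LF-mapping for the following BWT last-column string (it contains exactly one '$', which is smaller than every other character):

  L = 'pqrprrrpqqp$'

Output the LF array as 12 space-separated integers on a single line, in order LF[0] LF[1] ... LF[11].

Char counts: '$':1, 'p':4, 'q':3, 'r':4
C (first-col start): C('$')=0, C('p')=1, C('q')=5, C('r')=8
L[0]='p': occ=0, LF[0]=C('p')+0=1+0=1
L[1]='q': occ=0, LF[1]=C('q')+0=5+0=5
L[2]='r': occ=0, LF[2]=C('r')+0=8+0=8
L[3]='p': occ=1, LF[3]=C('p')+1=1+1=2
L[4]='r': occ=1, LF[4]=C('r')+1=8+1=9
L[5]='r': occ=2, LF[5]=C('r')+2=8+2=10
L[6]='r': occ=3, LF[6]=C('r')+3=8+3=11
L[7]='p': occ=2, LF[7]=C('p')+2=1+2=3
L[8]='q': occ=1, LF[8]=C('q')+1=5+1=6
L[9]='q': occ=2, LF[9]=C('q')+2=5+2=7
L[10]='p': occ=3, LF[10]=C('p')+3=1+3=4
L[11]='$': occ=0, LF[11]=C('$')+0=0+0=0

Answer: 1 5 8 2 9 10 11 3 6 7 4 0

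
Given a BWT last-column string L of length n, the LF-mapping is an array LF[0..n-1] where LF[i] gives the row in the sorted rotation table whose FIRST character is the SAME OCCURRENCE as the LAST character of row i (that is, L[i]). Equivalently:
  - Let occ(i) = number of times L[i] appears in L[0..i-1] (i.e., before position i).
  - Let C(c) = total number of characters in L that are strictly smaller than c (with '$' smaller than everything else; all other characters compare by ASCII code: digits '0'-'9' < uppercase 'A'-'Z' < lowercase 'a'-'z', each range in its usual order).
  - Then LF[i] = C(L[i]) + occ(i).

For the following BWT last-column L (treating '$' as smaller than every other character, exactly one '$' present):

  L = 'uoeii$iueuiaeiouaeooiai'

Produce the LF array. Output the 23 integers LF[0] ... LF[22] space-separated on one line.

Answer: 19 15 4 8 9 0 10 20 5 21 11 1 6 12 16 22 2 7 17 18 13 3 14

Derivation:
Char counts: '$':1, 'a':3, 'e':4, 'i':7, 'o':4, 'u':4
C (first-col start): C('$')=0, C('a')=1, C('e')=4, C('i')=8, C('o')=15, C('u')=19
L[0]='u': occ=0, LF[0]=C('u')+0=19+0=19
L[1]='o': occ=0, LF[1]=C('o')+0=15+0=15
L[2]='e': occ=0, LF[2]=C('e')+0=4+0=4
L[3]='i': occ=0, LF[3]=C('i')+0=8+0=8
L[4]='i': occ=1, LF[4]=C('i')+1=8+1=9
L[5]='$': occ=0, LF[5]=C('$')+0=0+0=0
L[6]='i': occ=2, LF[6]=C('i')+2=8+2=10
L[7]='u': occ=1, LF[7]=C('u')+1=19+1=20
L[8]='e': occ=1, LF[8]=C('e')+1=4+1=5
L[9]='u': occ=2, LF[9]=C('u')+2=19+2=21
L[10]='i': occ=3, LF[10]=C('i')+3=8+3=11
L[11]='a': occ=0, LF[11]=C('a')+0=1+0=1
L[12]='e': occ=2, LF[12]=C('e')+2=4+2=6
L[13]='i': occ=4, LF[13]=C('i')+4=8+4=12
L[14]='o': occ=1, LF[14]=C('o')+1=15+1=16
L[15]='u': occ=3, LF[15]=C('u')+3=19+3=22
L[16]='a': occ=1, LF[16]=C('a')+1=1+1=2
L[17]='e': occ=3, LF[17]=C('e')+3=4+3=7
L[18]='o': occ=2, LF[18]=C('o')+2=15+2=17
L[19]='o': occ=3, LF[19]=C('o')+3=15+3=18
L[20]='i': occ=5, LF[20]=C('i')+5=8+5=13
L[21]='a': occ=2, LF[21]=C('a')+2=1+2=3
L[22]='i': occ=6, LF[22]=C('i')+6=8+6=14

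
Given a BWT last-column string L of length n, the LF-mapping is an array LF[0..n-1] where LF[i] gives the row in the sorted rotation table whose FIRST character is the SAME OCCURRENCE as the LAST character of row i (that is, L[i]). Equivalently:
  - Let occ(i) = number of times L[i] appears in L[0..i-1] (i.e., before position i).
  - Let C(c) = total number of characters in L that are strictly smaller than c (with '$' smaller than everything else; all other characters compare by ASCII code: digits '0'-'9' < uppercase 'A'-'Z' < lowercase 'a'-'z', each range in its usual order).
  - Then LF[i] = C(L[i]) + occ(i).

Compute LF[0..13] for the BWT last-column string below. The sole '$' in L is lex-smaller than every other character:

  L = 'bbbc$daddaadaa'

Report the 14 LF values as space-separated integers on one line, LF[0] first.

Answer: 6 7 8 9 0 10 1 11 12 2 3 13 4 5

Derivation:
Char counts: '$':1, 'a':5, 'b':3, 'c':1, 'd':4
C (first-col start): C('$')=0, C('a')=1, C('b')=6, C('c')=9, C('d')=10
L[0]='b': occ=0, LF[0]=C('b')+0=6+0=6
L[1]='b': occ=1, LF[1]=C('b')+1=6+1=7
L[2]='b': occ=2, LF[2]=C('b')+2=6+2=8
L[3]='c': occ=0, LF[3]=C('c')+0=9+0=9
L[4]='$': occ=0, LF[4]=C('$')+0=0+0=0
L[5]='d': occ=0, LF[5]=C('d')+0=10+0=10
L[6]='a': occ=0, LF[6]=C('a')+0=1+0=1
L[7]='d': occ=1, LF[7]=C('d')+1=10+1=11
L[8]='d': occ=2, LF[8]=C('d')+2=10+2=12
L[9]='a': occ=1, LF[9]=C('a')+1=1+1=2
L[10]='a': occ=2, LF[10]=C('a')+2=1+2=3
L[11]='d': occ=3, LF[11]=C('d')+3=10+3=13
L[12]='a': occ=3, LF[12]=C('a')+3=1+3=4
L[13]='a': occ=4, LF[13]=C('a')+4=1+4=5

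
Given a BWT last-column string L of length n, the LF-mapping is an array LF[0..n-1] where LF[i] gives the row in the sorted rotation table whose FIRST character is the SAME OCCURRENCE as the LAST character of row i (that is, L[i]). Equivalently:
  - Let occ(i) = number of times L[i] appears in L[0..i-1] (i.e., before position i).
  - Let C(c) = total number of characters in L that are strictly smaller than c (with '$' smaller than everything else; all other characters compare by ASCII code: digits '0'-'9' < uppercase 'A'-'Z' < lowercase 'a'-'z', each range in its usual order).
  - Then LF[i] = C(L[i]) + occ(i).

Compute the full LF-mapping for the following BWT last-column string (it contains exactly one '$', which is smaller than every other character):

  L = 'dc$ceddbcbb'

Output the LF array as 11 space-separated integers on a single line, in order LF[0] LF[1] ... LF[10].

Answer: 7 4 0 5 10 8 9 1 6 2 3

Derivation:
Char counts: '$':1, 'b':3, 'c':3, 'd':3, 'e':1
C (first-col start): C('$')=0, C('b')=1, C('c')=4, C('d')=7, C('e')=10
L[0]='d': occ=0, LF[0]=C('d')+0=7+0=7
L[1]='c': occ=0, LF[1]=C('c')+0=4+0=4
L[2]='$': occ=0, LF[2]=C('$')+0=0+0=0
L[3]='c': occ=1, LF[3]=C('c')+1=4+1=5
L[4]='e': occ=0, LF[4]=C('e')+0=10+0=10
L[5]='d': occ=1, LF[5]=C('d')+1=7+1=8
L[6]='d': occ=2, LF[6]=C('d')+2=7+2=9
L[7]='b': occ=0, LF[7]=C('b')+0=1+0=1
L[8]='c': occ=2, LF[8]=C('c')+2=4+2=6
L[9]='b': occ=1, LF[9]=C('b')+1=1+1=2
L[10]='b': occ=2, LF[10]=C('b')+2=1+2=3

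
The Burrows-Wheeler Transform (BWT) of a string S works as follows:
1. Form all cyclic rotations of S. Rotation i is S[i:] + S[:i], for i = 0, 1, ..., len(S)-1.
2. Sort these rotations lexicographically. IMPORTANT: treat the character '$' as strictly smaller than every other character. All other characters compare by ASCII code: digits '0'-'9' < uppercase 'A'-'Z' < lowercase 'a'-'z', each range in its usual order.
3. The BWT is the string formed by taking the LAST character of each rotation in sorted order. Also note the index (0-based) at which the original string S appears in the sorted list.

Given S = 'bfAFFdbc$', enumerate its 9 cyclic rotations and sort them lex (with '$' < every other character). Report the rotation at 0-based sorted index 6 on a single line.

All 9 rotations (rotation i = S[i:]+S[:i]):
  rot[0] = bfAFFdbc$
  rot[1] = fAFFdbc$b
  rot[2] = AFFdbc$bf
  rot[3] = FFdbc$bfA
  rot[4] = Fdbc$bfAF
  rot[5] = dbc$bfAFF
  rot[6] = bc$bfAFFd
  rot[7] = c$bfAFFdb
  rot[8] = $bfAFFdbc
Sorted (with $ < everything):
  sorted[0] = $bfAFFdbc
  sorted[1] = AFFdbc$bf
  sorted[2] = FFdbc$bfA
  sorted[3] = Fdbc$bfAF
  sorted[4] = bc$bfAFFd
  sorted[5] = bfAFFdbc$
  sorted[6] = c$bfAFFdb
  sorted[7] = dbc$bfAFF
  sorted[8] = fAFFdbc$b
sorted[6] = c$bfAFFdb

Answer: c$bfAFFdb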